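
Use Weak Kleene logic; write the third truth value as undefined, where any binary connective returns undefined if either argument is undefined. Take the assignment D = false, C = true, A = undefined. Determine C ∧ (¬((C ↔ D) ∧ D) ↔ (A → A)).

C ↔ D = true ↔ false = false
(C ↔ D) ∧ D = false ∧ false = false
¬((C ↔ D) ∧ D) = ¬false = true
A → A = undefined → undefined = undefined  [any arg is the third value ⇒ result is the third value]
¬((C ↔ D) ∧ D) ↔ (A → A) = true ↔ undefined = undefined
C ∧ (¬((C ↔ D) ∧ D) ↔ (A → A)) = true ∧ undefined = undefined

undefined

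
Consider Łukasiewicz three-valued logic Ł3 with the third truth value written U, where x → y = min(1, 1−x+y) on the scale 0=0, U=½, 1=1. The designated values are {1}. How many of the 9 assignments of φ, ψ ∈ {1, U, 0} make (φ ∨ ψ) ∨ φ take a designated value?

5

Of the 9 assignments, 5 give a value in {1}.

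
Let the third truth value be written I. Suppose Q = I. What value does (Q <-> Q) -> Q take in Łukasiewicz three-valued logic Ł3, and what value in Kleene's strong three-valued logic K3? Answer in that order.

I; I

In Łukasiewicz three-valued logic Ł3: Q <-> Q = I <-> I = true  [1 − |½−½|]
(Q <-> Q) -> Q = true -> I = I
In Kleene's strong three-valued logic K3: Q <-> Q = I <-> I = I
(Q <-> Q) -> Q = I -> I = I  [~I | I]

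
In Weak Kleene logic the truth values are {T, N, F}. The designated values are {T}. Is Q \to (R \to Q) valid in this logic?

Countermodel: Q=T, R=N gives N, which is not designated.

No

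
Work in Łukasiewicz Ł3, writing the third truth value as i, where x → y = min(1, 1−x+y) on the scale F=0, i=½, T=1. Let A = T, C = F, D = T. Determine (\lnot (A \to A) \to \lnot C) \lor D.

A \to A = T \to T = T
\lnot (A \to A) = \lnot T = F
\lnot C = \lnot F = T
\lnot (A \to A) \to \lnot C = F \to T = T
(\lnot (A \to A) \to \lnot C) \lor D = T \lor T = T

T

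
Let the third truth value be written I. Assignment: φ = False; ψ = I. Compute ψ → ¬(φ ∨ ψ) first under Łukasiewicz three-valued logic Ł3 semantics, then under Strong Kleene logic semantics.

In Łukasiewicz three-valued logic Ł3: φ ∨ ψ = False ∨ I = I
¬(φ ∨ ψ) = ¬I = I
ψ → ¬(φ ∨ ψ) = I → I = True  [min(1, 1−½+½)]
In Strong Kleene logic: φ ∨ ψ = False ∨ I = I
¬(φ ∨ ψ) = ¬I = I
ψ → ¬(φ ∨ ψ) = I → I = I  [¬I ∨ I]
They differ because Łukasiewicz three-valued logic Ł3 and Strong Kleene logic treat I differently under implication.

True; I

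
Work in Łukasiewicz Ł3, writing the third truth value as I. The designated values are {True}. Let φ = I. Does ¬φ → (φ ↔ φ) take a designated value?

¬φ = ¬I = I
φ ↔ φ = I ↔ I = True
¬φ → (φ ↔ φ) = I → True = True
True ∈ {True}.

Yes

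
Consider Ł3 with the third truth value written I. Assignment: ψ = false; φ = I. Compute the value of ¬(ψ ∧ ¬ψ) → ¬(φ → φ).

false

¬ψ = ¬false = true
ψ ∧ ¬ψ = false ∧ true = false
¬(ψ ∧ ¬ψ) = ¬false = true
φ → φ = I → I = true
¬(φ → φ) = ¬true = false
¬(ψ ∧ ¬ψ) → ¬(φ → φ) = true → false = false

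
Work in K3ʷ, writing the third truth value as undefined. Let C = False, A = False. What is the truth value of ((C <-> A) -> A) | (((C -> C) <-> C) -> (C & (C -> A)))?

True

C <-> A = False <-> False = True
(C <-> A) -> A = True -> False = False
C -> C = False -> False = True
(C -> C) <-> C = True <-> False = False
C -> A = False -> False = True
C & (C -> A) = False & True = False
((C -> C) <-> C) -> (C & (C -> A)) = False -> False = True
((C <-> A) -> A) | (((C -> C) <-> C) -> (C & (C -> A))) = False | True = True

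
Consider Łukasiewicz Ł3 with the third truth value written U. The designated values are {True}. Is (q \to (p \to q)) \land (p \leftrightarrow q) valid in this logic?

No

Countermodel: q=True, p=U gives U, which is not designated.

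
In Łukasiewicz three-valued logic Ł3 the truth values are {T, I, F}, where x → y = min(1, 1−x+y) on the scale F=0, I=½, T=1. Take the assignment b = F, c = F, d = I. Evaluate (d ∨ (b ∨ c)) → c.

I

b ∨ c = F ∨ F = F
d ∨ (b ∨ c) = I ∨ F = I
(d ∨ (b ∨ c)) → c = I → F = I  [min(1, 1−½+0)]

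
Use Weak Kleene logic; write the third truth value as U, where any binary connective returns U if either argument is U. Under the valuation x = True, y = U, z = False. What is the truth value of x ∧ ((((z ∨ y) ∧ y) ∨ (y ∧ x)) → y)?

U

z ∨ y = False ∨ U = U
(z ∨ y) ∧ y = U ∧ U = U
y ∧ x = U ∧ True = U
((z ∨ y) ∧ y) ∨ (y ∧ x) = U ∨ U = U
(((z ∨ y) ∧ y) ∨ (y ∧ x)) → y = U → U = U
x ∧ ((((z ∨ y) ∧ y) ∨ (y ∧ x)) → y) = True ∧ U = U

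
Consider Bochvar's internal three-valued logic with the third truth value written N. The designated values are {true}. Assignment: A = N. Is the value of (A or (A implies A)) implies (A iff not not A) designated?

A implies A = N implies N = N  [any arg is the third value ⇒ result is the third value]
A or (A implies A) = N or N = N
not A = not N = N
not not A = not N = N
A iff not not A = N iff N = N
(A or (A implies A)) implies (A iff not not A) = N implies N = N
N ∉ {true}.

No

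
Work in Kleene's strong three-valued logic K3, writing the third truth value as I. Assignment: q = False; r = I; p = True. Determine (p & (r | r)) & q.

r | r = I | I = I
p & (r | r) = True & I = I
(p & (r | r)) & q = I & False = False

False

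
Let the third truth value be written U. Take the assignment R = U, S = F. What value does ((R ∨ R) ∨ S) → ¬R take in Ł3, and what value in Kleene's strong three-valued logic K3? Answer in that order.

In Ł3: R ∨ R = U ∨ U = U
(R ∨ R) ∨ S = U ∨ F = U
¬R = ¬U = U
((R ∨ R) ∨ S) → ¬R = U → U = T
In Kleene's strong three-valued logic K3: R ∨ R = U ∨ U = U
(R ∨ R) ∨ S = U ∨ F = U
¬R = ¬U = U
((R ∨ R) ∨ S) → ¬R = U → U = U  [¬U ∨ U]
They differ because Ł3 and Kleene's strong three-valued logic K3 treat U differently under implication.

T; U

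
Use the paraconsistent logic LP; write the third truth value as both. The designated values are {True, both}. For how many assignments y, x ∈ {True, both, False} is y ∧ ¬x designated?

Designated under: (y=True, x=both); (y=True, x=False); (y=both, x=both); (y=both, x=False).

4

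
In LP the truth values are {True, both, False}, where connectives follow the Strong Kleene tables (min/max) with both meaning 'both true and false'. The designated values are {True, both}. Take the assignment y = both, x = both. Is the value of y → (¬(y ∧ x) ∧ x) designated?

y ∧ x = both ∧ both = both
¬(y ∧ x) = ¬both = both
¬(y ∧ x) ∧ x = both ∧ both = both
y → (¬(y ∧ x) ∧ x) = both → both = both  [¬both ∨ both]
both ∈ {True, both}.

Yes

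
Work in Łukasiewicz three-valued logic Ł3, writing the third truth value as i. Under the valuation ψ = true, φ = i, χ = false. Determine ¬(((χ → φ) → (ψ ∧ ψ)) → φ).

χ → φ = false → i = true  [min(1, 1−0+½)]
ψ ∧ ψ = true ∧ true = true
(χ → φ) → (ψ ∧ ψ) = true → true = true
((χ → φ) → (ψ ∧ ψ)) → φ = true → i = i
¬(((χ → φ) → (ψ ∧ ψ)) → φ) = ¬i = i

i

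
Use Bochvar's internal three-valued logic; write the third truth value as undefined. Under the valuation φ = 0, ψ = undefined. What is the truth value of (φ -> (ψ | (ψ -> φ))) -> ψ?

ψ -> φ = undefined -> 0 = undefined  [any arg is the third value ⇒ result is the third value]
ψ | (ψ -> φ) = undefined | undefined = undefined
φ -> (ψ | (ψ -> φ)) = 0 -> undefined = undefined
(φ -> (ψ | (ψ -> φ))) -> ψ = undefined -> undefined = undefined

undefined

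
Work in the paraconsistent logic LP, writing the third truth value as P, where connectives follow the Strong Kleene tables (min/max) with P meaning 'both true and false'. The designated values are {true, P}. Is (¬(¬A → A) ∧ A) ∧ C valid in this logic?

No

Countermodel: A=true, C=true gives false, which is not designated.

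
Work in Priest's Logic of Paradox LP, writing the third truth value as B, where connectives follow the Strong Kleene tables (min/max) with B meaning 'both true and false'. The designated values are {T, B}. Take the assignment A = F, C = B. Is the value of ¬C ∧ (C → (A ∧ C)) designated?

¬C = ¬B = B
A ∧ C = F ∧ B = F
C → (A ∧ C) = B → F = B  [¬B ∨ F]
¬C ∧ (C → (A ∧ C)) = B ∧ B = B
B ∈ {T, B}.

Yes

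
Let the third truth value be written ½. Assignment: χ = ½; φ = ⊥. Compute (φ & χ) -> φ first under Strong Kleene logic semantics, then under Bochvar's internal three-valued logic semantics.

⊤; ½

In Strong Kleene logic: φ & χ = ⊥ & ½ = ⊥
(φ & χ) -> φ = ⊥ -> ⊥ = ⊤
In Bochvar's internal three-valued logic: φ & χ = ⊥ & ½ = ½
(φ & χ) -> φ = ½ -> ⊥ = ½  [any arg is the third value ⇒ result is the third value]
They differ because Strong Kleene logic and Bochvar's internal three-valued logic treat ½ differently under the binary connectives.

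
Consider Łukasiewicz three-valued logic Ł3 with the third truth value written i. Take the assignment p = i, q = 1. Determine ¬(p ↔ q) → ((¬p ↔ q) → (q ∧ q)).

1

p ↔ q = i ↔ 1 = i  [1 − |½−1|]
¬(p ↔ q) = ¬i = i
¬p = ¬i = i
¬p ↔ q = i ↔ 1 = i
q ∧ q = 1 ∧ 1 = 1
(¬p ↔ q) → (q ∧ q) = i → 1 = 1
¬(p ↔ q) → ((¬p ↔ q) → (q ∧ q)) = i → 1 = 1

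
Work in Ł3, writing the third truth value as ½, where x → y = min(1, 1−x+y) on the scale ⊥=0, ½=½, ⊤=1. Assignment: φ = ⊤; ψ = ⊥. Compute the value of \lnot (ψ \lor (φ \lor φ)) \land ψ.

⊥

φ \lor φ = ⊤ \lor ⊤ = ⊤
ψ \lor (φ \lor φ) = ⊥ \lor ⊤ = ⊤
\lnot (ψ \lor (φ \lor φ)) = \lnot ⊤ = ⊥
\lnot (ψ \lor (φ \lor φ)) \land ψ = ⊥ \land ⊥ = ⊥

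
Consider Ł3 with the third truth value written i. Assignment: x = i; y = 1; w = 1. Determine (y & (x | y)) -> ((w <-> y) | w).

x | y = i | 1 = 1
y & (x | y) = 1 & 1 = 1
w <-> y = 1 <-> 1 = 1
(w <-> y) | w = 1 | 1 = 1
(y & (x | y)) -> ((w <-> y) | w) = 1 -> 1 = 1

1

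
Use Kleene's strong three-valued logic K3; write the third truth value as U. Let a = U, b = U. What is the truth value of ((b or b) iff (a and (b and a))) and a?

b or b = U or U = U
b and a = U and U = U
a and (b and a) = U and U = U
(b or b) iff (a and (b and a)) = U iff U = U
((b or b) iff (a and (b and a))) and a = U and U = U

U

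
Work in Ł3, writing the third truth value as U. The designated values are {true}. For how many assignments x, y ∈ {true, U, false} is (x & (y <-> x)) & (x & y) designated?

Designated under: (x=true, y=true).

1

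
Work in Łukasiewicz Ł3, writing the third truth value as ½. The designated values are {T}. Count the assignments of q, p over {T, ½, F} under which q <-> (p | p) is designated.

Designated under: (q=T, p=T); (q=½, p=½); (q=F, p=F).

3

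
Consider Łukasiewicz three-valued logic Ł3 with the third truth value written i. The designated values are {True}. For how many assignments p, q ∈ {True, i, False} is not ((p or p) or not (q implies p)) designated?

Designated under: (p=False, q=False).

1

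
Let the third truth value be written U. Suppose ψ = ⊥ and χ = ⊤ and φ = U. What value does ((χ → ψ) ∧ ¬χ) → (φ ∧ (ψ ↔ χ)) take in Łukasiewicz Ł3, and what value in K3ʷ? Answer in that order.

⊤; U

In Łukasiewicz Ł3: χ → ψ = ⊤ → ⊥ = ⊥
¬χ = ¬⊤ = ⊥
(χ → ψ) ∧ ¬χ = ⊥ ∧ ⊥ = ⊥
ψ ↔ χ = ⊥ ↔ ⊤ = ⊥
φ ∧ (ψ ↔ χ) = U ∧ ⊥ = ⊥
((χ → ψ) ∧ ¬χ) → (φ ∧ (ψ ↔ χ)) = ⊥ → ⊥ = ⊤
In K3ʷ: χ → ψ = ⊤ → ⊥ = ⊥
¬χ = ¬⊤ = ⊥
(χ → ψ) ∧ ¬χ = ⊥ ∧ ⊥ = ⊥
ψ ↔ χ = ⊥ ↔ ⊤ = ⊥
φ ∧ (ψ ↔ χ) = U ∧ ⊥ = U
((χ → ψ) ∧ ¬χ) → (φ ∧ (ψ ↔ χ)) = ⊥ → U = U  [any arg is the third value ⇒ result is the third value]
They differ because Łukasiewicz Ł3 and K3ʷ treat U differently under the binary connectives.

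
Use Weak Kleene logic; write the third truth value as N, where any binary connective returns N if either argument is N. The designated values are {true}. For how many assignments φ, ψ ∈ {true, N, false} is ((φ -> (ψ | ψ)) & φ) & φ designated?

Designated under: (φ=true, ψ=true).

1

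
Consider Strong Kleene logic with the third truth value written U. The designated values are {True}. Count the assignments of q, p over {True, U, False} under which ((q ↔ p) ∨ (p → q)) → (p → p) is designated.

6

Of the 9 assignments, 6 give a value in {True}.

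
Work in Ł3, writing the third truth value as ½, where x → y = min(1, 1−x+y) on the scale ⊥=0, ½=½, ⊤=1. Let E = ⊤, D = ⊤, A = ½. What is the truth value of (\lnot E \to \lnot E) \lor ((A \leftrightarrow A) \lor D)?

⊤

\lnot E = \lnot ⊤ = ⊥
\lnot E = \lnot ⊤ = ⊥
\lnot E \to \lnot E = ⊥ \to ⊥ = ⊤
A \leftrightarrow A = ½ \leftrightarrow ½ = ⊤
(A \leftrightarrow A) \lor D = ⊤ \lor ⊤ = ⊤
(\lnot E \to \lnot E) \lor ((A \leftrightarrow A) \lor D) = ⊤ \lor ⊤ = ⊤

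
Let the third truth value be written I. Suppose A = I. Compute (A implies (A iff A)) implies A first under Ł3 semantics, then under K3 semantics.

I; I

In Ł3: A iff A = I iff I = true  [1 − |½−½|]
A implies (A iff A) = I implies true = true
(A implies (A iff A)) implies A = true implies I = I
In K3: A iff A = I iff I = I
A implies (A iff A) = I implies I = I  [not I or I]
(A implies (A iff A)) implies A = I implies I = I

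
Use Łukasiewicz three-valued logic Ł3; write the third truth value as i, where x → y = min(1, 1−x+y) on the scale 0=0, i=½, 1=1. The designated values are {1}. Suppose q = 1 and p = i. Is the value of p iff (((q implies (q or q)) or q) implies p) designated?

Yes

q or q = 1 or 1 = 1
q implies (q or q) = 1 implies 1 = 1
(q implies (q or q)) or q = 1 or 1 = 1
((q implies (q or q)) or q) implies p = 1 implies i = i  [min(1, 1−1+½)]
p iff (((q implies (q or q)) or q) implies p) = i iff i = 1
1 ∈ {1}.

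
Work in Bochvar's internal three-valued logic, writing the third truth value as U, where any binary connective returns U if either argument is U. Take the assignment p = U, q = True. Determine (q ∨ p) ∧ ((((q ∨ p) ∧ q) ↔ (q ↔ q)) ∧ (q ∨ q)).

q ∨ p = True ∨ U = U
q ∨ p = True ∨ U = U
(q ∨ p) ∧ q = U ∧ True = U
q ↔ q = True ↔ True = True
((q ∨ p) ∧ q) ↔ (q ↔ q) = U ↔ True = U
q ∨ q = True ∨ True = True
(((q ∨ p) ∧ q) ↔ (q ↔ q)) ∧ (q ∨ q) = U ∧ True = U
(q ∨ p) ∧ ((((q ∨ p) ∧ q) ↔ (q ↔ q)) ∧ (q ∨ q)) = U ∧ U = U

U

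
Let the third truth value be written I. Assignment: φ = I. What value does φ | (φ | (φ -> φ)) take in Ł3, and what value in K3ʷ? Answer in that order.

True; I

In Ł3: φ -> φ = I -> I = True
φ | (φ -> φ) = I | True = True
φ | (φ | (φ -> φ)) = I | True = True
In K3ʷ: φ -> φ = I -> I = I  [any arg is the third value ⇒ result is the third value]
φ | (φ -> φ) = I | I = I
φ | (φ | (φ -> φ)) = I | I = I
They differ because Ł3 and K3ʷ treat I differently under the binary connectives.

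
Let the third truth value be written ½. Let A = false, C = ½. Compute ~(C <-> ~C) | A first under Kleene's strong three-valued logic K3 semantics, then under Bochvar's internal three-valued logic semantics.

In Kleene's strong three-valued logic K3: ~C = ~½ = ½
C <-> ~C = ½ <-> ½ = ½
~(C <-> ~C) = ~½ = ½
~(C <-> ~C) | A = ½ | false = ½
In Bochvar's internal three-valued logic: ~C = ~½ = ½
C <-> ~C = ½ <-> ½ = ½
~(C <-> ~C) = ~½ = ½
~(C <-> ~C) | A = ½ | false = ½

½; ½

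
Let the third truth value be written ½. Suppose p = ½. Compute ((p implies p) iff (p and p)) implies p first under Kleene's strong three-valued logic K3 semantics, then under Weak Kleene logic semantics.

In Kleene's strong three-valued logic K3: p implies p = ½ implies ½ = ½  [not ½ or ½]
p and p = ½ and ½ = ½
(p implies p) iff (p and p) = ½ iff ½ = ½
((p implies p) iff (p and p)) implies p = ½ implies ½ = ½
In Weak Kleene logic: p implies p = ½ implies ½ = ½  [any arg is the third value ⇒ result is the third value]
p and p = ½ and ½ = ½
(p implies p) iff (p and p) = ½ iff ½ = ½
((p implies p) iff (p and p)) implies p = ½ implies ½ = ½

½; ½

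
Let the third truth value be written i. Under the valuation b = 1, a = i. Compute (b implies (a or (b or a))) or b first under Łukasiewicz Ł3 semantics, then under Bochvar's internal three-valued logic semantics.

In Łukasiewicz Ł3: b or a = 1 or i = 1
a or (b or a) = i or 1 = 1
b implies (a or (b or a)) = 1 implies 1 = 1
(b implies (a or (b or a))) or b = 1 or 1 = 1
In Bochvar's internal three-valued logic: b or a = 1 or i = i
a or (b or a) = i or i = i
b implies (a or (b or a)) = 1 implies i = i  [any arg is the third value ⇒ result is the third value]
(b implies (a or (b or a))) or b = i or 1 = i
They differ because Łukasiewicz Ł3 and Bochvar's internal three-valued logic treat i differently under the binary connectives.

1; i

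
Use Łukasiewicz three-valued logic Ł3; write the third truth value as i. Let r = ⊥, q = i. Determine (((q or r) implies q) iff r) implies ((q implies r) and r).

q or r = i or ⊥ = i
(q or r) implies q = i implies i = ⊤  [min(1, 1−½+½)]
((q or r) implies q) iff r = ⊤ iff ⊥ = ⊥
q implies r = i implies ⊥ = i
(q implies r) and r = i and ⊥ = ⊥
(((q or r) implies q) iff r) implies ((q implies r) and r) = ⊥ implies ⊥ = ⊤

⊤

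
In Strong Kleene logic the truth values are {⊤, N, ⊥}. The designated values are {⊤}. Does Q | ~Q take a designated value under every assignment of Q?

No

Countermodel: Q=N gives N, which is not designated.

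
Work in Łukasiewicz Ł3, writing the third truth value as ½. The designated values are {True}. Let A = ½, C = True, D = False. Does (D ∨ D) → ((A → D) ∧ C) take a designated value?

Yes

D ∨ D = False ∨ False = False
A → D = ½ → False = ½  [min(1, 1−½+0)]
(A → D) ∧ C = ½ ∧ True = ½
(D ∨ D) → ((A → D) ∧ C) = False → ½ = True
True ∈ {True}.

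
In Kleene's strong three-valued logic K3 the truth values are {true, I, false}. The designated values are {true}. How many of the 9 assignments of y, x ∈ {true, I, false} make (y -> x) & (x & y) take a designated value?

Designated under: (y=true, x=true).

1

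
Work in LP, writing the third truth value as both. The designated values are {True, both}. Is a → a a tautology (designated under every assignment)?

Every assignment of a over {True, both, False} gives a value in {True, both}.
In particular, with a=both: a → a = both.

Yes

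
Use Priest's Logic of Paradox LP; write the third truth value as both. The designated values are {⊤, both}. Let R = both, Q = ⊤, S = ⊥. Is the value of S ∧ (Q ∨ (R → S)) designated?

No

R → S = both → ⊥ = both
Q ∨ (R → S) = ⊤ ∨ both = ⊤
S ∧ (Q ∨ (R → S)) = ⊥ ∧ ⊤ = ⊥
⊥ ∉ {⊤, both}.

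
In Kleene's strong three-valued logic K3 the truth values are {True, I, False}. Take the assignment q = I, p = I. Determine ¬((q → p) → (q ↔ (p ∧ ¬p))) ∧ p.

q → p = I → I = I  [¬I ∨ I]
¬p = ¬I = I
p ∧ ¬p = I ∧ I = I
q ↔ (p ∧ ¬p) = I ↔ I = I
(q → p) → (q ↔ (p ∧ ¬p)) = I → I = I
¬((q → p) → (q ↔ (p ∧ ¬p))) = ¬I = I
¬((q → p) → (q ↔ (p ∧ ¬p))) ∧ p = I ∧ I = I

I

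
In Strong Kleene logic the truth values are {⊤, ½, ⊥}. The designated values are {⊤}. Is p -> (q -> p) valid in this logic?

Countermodel: p=½, q=⊤ gives ½, which is not designated.

No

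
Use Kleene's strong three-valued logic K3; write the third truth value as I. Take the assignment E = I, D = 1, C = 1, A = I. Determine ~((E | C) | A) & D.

E | C = I | 1 = 1
(E | C) | A = 1 | I = 1
~((E | C) | A) = ~1 = 0
~((E | C) | A) & D = 0 & 1 = 0

0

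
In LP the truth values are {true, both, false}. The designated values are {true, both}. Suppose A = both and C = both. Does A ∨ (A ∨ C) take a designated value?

A ∨ C = both ∨ both = both
A ∨ (A ∨ C) = both ∨ both = both
both ∈ {true, both}.

Yes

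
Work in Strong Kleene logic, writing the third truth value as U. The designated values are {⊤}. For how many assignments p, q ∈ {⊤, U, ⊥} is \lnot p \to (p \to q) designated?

Of the 9 assignments, 7 give a value in {⊤}.

7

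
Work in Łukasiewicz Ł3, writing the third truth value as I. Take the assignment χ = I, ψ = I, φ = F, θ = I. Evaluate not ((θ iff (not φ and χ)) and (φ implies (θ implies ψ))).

not φ = not F = T
not φ and χ = T and I = I
θ iff (not φ and χ) = I iff I = T  [1 − |½−½|]
θ implies ψ = I implies I = T
φ implies (θ implies ψ) = F implies T = T
(θ iff (not φ and χ)) and (φ implies (θ implies ψ)) = T and T = T
not ((θ iff (not φ and χ)) and (φ implies (θ implies ψ))) = not T = F

F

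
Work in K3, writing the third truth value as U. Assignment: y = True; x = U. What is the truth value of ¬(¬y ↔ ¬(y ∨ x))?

False

¬y = ¬True = False
y ∨ x = True ∨ U = True
¬(y ∨ x) = ¬True = False
¬y ↔ ¬(y ∨ x) = False ↔ False = True
¬(¬y ↔ ¬(y ∨ x)) = ¬True = False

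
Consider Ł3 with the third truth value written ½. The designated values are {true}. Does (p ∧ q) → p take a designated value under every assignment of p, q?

Yes

Every assignment of p, q over {true, ½, false} gives a value in {true}.
In particular, with p=½, q=½: (p ∧ q) → p = true.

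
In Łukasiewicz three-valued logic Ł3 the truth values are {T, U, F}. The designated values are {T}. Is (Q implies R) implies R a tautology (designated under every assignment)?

Countermodel: Q=U, R=U gives U, which is not designated.

No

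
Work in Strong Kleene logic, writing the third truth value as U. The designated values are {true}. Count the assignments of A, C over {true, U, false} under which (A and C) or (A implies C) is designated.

5

Of the 9 assignments, 5 give a value in {true}.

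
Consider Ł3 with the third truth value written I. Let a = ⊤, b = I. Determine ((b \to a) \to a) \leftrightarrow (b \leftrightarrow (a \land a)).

b \to a = I \to ⊤ = ⊤  [min(1, 1−½+1)]
(b \to a) \to a = ⊤ \to ⊤ = ⊤
a \land a = ⊤ \land ⊤ = ⊤
b \leftrightarrow (a \land a) = I \leftrightarrow ⊤ = I
((b \to a) \to a) \leftrightarrow (b \leftrightarrow (a \land a)) = ⊤ \leftrightarrow I = I

I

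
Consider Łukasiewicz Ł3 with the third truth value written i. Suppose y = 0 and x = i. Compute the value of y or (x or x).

i

x or x = i or i = i
y or (x or x) = 0 or i = i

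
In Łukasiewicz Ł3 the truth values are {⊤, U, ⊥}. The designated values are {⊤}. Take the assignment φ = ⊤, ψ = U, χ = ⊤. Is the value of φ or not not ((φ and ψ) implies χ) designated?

φ and ψ = ⊤ and U = U
(φ and ψ) implies χ = U implies ⊤ = ⊤
not ((φ and ψ) implies χ) = not ⊤ = ⊥
not not ((φ and ψ) implies χ) = not ⊥ = ⊤
φ or not not ((φ and ψ) implies χ) = ⊤ or ⊤ = ⊤
⊤ ∈ {⊤}.

Yes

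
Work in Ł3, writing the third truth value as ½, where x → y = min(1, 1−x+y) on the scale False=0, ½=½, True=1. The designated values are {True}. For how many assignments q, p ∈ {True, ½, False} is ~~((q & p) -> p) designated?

9

Of the 9 assignments, 9 give a value in {True}.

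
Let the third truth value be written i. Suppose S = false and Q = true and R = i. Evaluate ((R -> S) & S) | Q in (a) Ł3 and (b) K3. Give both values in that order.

true; true

In Ł3: R -> S = i -> false = i  [min(1, 1−½+0)]
(R -> S) & S = i & false = false
((R -> S) & S) | Q = false | true = true
In K3: R -> S = i -> false = i
(R -> S) & S = i & false = false
((R -> S) & S) | Q = false | true = true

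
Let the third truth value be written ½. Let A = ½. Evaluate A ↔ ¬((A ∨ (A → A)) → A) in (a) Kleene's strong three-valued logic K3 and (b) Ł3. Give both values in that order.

In Kleene's strong three-valued logic K3: A → A = ½ → ½ = ½  [¬½ ∨ ½]
A ∨ (A → A) = ½ ∨ ½ = ½
(A ∨ (A → A)) → A = ½ → ½ = ½
¬((A ∨ (A → A)) → A) = ¬½ = ½
A ↔ ¬((A ∨ (A → A)) → A) = ½ ↔ ½ = ½
In Ł3: A → A = ½ → ½ = ⊤  [min(1, 1−½+½)]
A ∨ (A → A) = ½ ∨ ⊤ = ⊤
(A ∨ (A → A)) → A = ⊤ → ½ = ½
¬((A ∨ (A → A)) → A) = ¬½ = ½
A ↔ ¬((A ∨ (A → A)) → A) = ½ ↔ ½ = ⊤
They differ because Kleene's strong three-valued logic K3 and Ł3 treat ½ differently under implication.

½; ⊤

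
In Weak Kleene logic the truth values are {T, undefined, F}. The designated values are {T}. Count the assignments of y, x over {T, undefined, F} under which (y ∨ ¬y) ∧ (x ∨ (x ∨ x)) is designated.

Designated under: (y=T, x=T); (y=F, x=T).

2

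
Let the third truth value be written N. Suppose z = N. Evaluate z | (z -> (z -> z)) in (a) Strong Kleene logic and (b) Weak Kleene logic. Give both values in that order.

N; N

In Strong Kleene logic: z -> z = N -> N = N
z -> (z -> z) = N -> N = N
z | (z -> (z -> z)) = N | N = N
In Weak Kleene logic: z -> z = N -> N = N
z -> (z -> z) = N -> N = N
z | (z -> (z -> z)) = N | N = N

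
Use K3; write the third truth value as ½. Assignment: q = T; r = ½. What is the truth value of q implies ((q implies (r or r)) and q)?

½

r or r = ½ or ½ = ½
q implies (r or r) = T implies ½ = ½
(q implies (r or r)) and q = ½ and T = ½
q implies ((q implies (r or r)) and q) = T implies ½ = ½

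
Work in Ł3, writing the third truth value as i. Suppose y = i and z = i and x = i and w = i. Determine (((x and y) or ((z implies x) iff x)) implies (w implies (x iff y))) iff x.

i

x and y = i and i = i
z implies x = i implies i = true  [min(1, 1−½+½)]
(z implies x) iff x = true iff i = i
(x and y) or ((z implies x) iff x) = i or i = i
x iff y = i iff i = true
w implies (x iff y) = i implies true = true
((x and y) or ((z implies x) iff x)) implies (w implies (x iff y)) = i implies true = true
(((x and y) or ((z implies x) iff x)) implies (w implies (x iff y))) iff x = true iff i = i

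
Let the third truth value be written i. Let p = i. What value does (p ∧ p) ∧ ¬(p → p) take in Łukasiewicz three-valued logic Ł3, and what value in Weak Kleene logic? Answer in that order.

In Łukasiewicz three-valued logic Ł3: p ∧ p = i ∧ i = i
p → p = i → i = true  [min(1, 1−½+½)]
¬(p → p) = ¬true = false
(p ∧ p) ∧ ¬(p → p) = i ∧ false = false
In Weak Kleene logic: p ∧ p = i ∧ i = i
p → p = i → i = i  [any arg is the third value ⇒ result is the third value]
¬(p → p) = ¬i = i
(p ∧ p) ∧ ¬(p → p) = i ∧ i = i
They differ because Łukasiewicz three-valued logic Ł3 and Weak Kleene logic treat i differently under the binary connectives.

false; i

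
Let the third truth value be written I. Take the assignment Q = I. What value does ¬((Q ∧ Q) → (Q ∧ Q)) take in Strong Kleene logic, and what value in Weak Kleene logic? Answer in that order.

I; I

In Strong Kleene logic: Q ∧ Q = I ∧ I = I
Q ∧ Q = I ∧ I = I
(Q ∧ Q) → (Q ∧ Q) = I → I = I  [¬I ∨ I]
¬((Q ∧ Q) → (Q ∧ Q)) = ¬I = I
In Weak Kleene logic: Q ∧ Q = I ∧ I = I
Q ∧ Q = I ∧ I = I
(Q ∧ Q) → (Q ∧ Q) = I → I = I  [any arg is the third value ⇒ result is the third value]
¬((Q ∧ Q) → (Q ∧ Q)) = ¬I = I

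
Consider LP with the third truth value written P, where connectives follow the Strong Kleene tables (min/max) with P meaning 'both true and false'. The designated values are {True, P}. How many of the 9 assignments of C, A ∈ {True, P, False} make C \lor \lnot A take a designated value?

Of the 9 assignments, 8 give a value in {True, P}.

8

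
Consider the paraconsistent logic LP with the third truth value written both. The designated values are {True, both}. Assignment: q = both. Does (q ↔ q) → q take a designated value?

Yes

q ↔ q = both ↔ both = both
(q ↔ q) → q = both → both = both  [¬both ∨ both]
both ∈ {True, both}.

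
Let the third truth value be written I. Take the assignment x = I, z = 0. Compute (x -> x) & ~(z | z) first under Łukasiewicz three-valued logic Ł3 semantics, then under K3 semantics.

1; I

In Łukasiewicz three-valued logic Ł3: x -> x = I -> I = 1  [min(1, 1−½+½)]
z | z = 0 | 0 = 0
~(z | z) = ~0 = 1
(x -> x) & ~(z | z) = 1 & 1 = 1
In K3: x -> x = I -> I = I
z | z = 0 | 0 = 0
~(z | z) = ~0 = 1
(x -> x) & ~(z | z) = I & 1 = I
They differ because Łukasiewicz three-valued logic Ł3 and K3 treat I differently under implication.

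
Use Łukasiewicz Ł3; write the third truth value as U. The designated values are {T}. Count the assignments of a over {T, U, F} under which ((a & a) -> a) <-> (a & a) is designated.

a=T: T ✓
a=U: U ·
a=F: F ·

1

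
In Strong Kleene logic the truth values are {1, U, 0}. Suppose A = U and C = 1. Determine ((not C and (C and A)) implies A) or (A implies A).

1

not C = not 1 = 0
C and A = 1 and U = U
not C and (C and A) = 0 and U = 0
(not C and (C and A)) implies A = 0 implies U = 1  [not 0 or U]
A implies A = U implies U = U
((not C and (C and A)) implies A) or (A implies A) = 1 or U = 1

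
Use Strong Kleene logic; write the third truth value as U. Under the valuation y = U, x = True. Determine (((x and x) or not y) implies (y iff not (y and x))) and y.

U

x and x = True and True = True
not y = not U = U
(x and x) or not y = True or U = True
y and x = U and True = U
not (y and x) = not U = U
y iff not (y and x) = U iff U = U
((x and x) or not y) implies (y iff not (y and x)) = True implies U = U  [not True or U]
(((x and x) or not y) implies (y iff not (y and x))) and y = U and U = U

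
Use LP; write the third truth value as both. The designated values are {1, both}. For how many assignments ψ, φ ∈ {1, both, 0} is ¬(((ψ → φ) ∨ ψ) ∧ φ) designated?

Of the 9 assignments, 6 give a value in {1, both}.

6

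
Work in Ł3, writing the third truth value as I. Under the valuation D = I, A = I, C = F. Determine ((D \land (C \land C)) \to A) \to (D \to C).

I

C \land C = F \land F = F
D \land (C \land C) = I \land F = F
(D \land (C \land C)) \to A = F \to I = T
D \to C = I \to F = I
((D \land (C \land C)) \to A) \to (D \to C) = T \to I = I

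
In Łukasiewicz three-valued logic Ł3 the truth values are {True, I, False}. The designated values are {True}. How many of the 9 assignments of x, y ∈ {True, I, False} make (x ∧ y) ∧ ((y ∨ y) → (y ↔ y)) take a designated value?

1

Designated under: (x=True, y=True).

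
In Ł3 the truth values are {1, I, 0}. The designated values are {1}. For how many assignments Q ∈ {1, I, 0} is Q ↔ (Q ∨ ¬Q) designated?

2

Q=1: 1 ✓
Q=I: 1 ✓
Q=0: 0 ·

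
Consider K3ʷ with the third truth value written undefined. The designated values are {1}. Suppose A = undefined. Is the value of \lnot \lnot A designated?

No

\lnot A = \lnot undefined = undefined
\lnot \lnot A = \lnot undefined = undefined
undefined ∉ {1}.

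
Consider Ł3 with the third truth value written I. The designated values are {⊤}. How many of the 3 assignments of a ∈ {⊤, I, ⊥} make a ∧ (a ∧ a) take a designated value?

1

a=⊤: ⊤ ✓
a=I: I ·
a=⊥: ⊥ ·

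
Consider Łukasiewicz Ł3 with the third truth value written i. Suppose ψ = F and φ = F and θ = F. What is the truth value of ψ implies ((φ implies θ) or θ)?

φ implies θ = F implies F = T
(φ implies θ) or θ = T or F = T
ψ implies ((φ implies θ) or θ) = F implies T = T

T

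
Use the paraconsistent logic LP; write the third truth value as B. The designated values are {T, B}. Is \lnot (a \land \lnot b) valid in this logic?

Countermodel: a=T, b=F gives F, which is not designated.

No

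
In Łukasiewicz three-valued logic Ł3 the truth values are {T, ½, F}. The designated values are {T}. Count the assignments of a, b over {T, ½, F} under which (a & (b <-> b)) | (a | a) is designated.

Designated under: (a=T, b=T); (a=T, b=½); (a=T, b=F).

3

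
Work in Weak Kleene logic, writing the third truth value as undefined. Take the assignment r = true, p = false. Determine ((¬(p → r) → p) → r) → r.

p → r = false → true = true
¬(p → r) = ¬true = false
¬(p → r) → p = false → false = true
(¬(p → r) → p) → r = true → true = true
((¬(p → r) → p) → r) → r = true → true = true

true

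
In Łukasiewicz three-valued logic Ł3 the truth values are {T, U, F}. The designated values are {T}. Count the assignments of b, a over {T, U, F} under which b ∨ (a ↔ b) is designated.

Of the 9 assignments, 5 give a value in {T}.

5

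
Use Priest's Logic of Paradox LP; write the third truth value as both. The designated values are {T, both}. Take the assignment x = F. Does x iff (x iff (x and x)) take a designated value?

No

x and x = F and F = F
x iff (x and x) = F iff F = T
x iff (x iff (x and x)) = F iff T = F
F ∉ {T, both}.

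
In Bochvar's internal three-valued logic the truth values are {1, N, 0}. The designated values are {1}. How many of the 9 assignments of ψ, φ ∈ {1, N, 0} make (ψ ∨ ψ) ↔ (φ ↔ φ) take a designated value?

2

Designated under: (ψ=1, φ=1); (ψ=1, φ=0).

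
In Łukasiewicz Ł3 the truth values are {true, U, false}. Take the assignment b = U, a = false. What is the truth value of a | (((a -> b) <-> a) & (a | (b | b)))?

false

a -> b = false -> U = true  [min(1, 1−0+½)]
(a -> b) <-> a = true <-> false = false
b | b = U | U = U
a | (b | b) = false | U = U
((a -> b) <-> a) & (a | (b | b)) = false & U = false
a | (((a -> b) <-> a) & (a | (b | b))) = false | false = false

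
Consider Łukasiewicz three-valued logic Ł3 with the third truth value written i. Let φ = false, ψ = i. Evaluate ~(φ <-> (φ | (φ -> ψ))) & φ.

φ -> ψ = false -> i = true  [min(1, 1−0+½)]
φ | (φ -> ψ) = false | true = true
φ <-> (φ | (φ -> ψ)) = false <-> true = false
~(φ <-> (φ | (φ -> ψ))) = ~false = true
~(φ <-> (φ | (φ -> ψ))) & φ = true & false = false

false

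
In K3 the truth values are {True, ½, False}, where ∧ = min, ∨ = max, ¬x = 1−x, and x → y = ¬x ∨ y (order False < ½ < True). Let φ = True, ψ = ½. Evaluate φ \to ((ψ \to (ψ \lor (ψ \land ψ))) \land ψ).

ψ \land ψ = ½ \land ½ = ½
ψ \lor (ψ \land ψ) = ½ \lor ½ = ½
ψ \to (ψ \lor (ψ \land ψ)) = ½ \to ½ = ½  [\lnot ½ \lor ½]
(ψ \to (ψ \lor (ψ \land ψ))) \land ψ = ½ \land ½ = ½
φ \to ((ψ \to (ψ \lor (ψ \land ψ))) \land ψ) = True \to ½ = ½

½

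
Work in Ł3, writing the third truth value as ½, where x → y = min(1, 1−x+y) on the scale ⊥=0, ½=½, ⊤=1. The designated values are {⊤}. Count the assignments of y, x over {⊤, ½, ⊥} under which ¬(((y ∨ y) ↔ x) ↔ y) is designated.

2

Designated under: (y=⊤, x=⊥); (y=⊥, x=⊥).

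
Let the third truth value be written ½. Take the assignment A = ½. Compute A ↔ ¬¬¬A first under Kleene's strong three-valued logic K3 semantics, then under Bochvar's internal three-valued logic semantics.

½; ½

In Kleene's strong three-valued logic K3: ¬A = ¬½ = ½
¬¬A = ¬½ = ½
¬¬¬A = ¬½ = ½
A ↔ ¬¬¬A = ½ ↔ ½ = ½
In Bochvar's internal three-valued logic: ¬A = ¬½ = ½
¬¬A = ¬½ = ½
¬¬¬A = ¬½ = ½
A ↔ ¬¬¬A = ½ ↔ ½ = ½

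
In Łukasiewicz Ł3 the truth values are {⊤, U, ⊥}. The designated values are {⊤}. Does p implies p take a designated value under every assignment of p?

Every assignment of p over {⊤, U, ⊥} gives a value in {⊤}.
In particular, with p=U: p implies p = ⊤.

Yes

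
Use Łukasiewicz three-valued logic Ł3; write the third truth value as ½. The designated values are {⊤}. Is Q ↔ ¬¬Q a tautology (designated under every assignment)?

Every assignment of Q over {⊤, ½, ⊥} gives a value in {⊤}.
In particular, with Q=½: Q ↔ ¬¬Q = ⊤.

Yes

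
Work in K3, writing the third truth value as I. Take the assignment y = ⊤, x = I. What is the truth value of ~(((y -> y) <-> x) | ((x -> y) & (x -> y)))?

y -> y = ⊤ -> ⊤ = ⊤
(y -> y) <-> x = ⊤ <-> I = I
x -> y = I -> ⊤ = ⊤  [~I | ⊤]
x -> y = I -> ⊤ = ⊤
(x -> y) & (x -> y) = ⊤ & ⊤ = ⊤
((y -> y) <-> x) | ((x -> y) & (x -> y)) = I | ⊤ = ⊤
~(((y -> y) <-> x) | ((x -> y) & (x -> y))) = ~⊤ = ⊥

⊥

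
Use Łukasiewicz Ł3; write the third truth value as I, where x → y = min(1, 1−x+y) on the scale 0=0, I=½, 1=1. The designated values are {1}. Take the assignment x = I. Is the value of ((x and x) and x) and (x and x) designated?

No

x and x = I and I = I
(x and x) and x = I and I = I
x and x = I and I = I
((x and x) and x) and (x and x) = I and I = I
I ∉ {1}.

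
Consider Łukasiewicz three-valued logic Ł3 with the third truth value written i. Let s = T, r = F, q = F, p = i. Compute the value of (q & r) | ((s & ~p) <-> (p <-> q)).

T

q & r = F & F = F
~p = ~i = i
s & ~p = T & i = i
p <-> q = i <-> F = i
(s & ~p) <-> (p <-> q) = i <-> i = T
(q & r) | ((s & ~p) <-> (p <-> q)) = F | T = T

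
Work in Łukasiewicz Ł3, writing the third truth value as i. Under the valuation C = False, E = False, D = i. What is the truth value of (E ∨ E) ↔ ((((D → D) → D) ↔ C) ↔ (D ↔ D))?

E ∨ E = False ∨ False = False
D → D = i → i = True  [min(1, 1−½+½)]
(D → D) → D = True → i = i
((D → D) → D) ↔ C = i ↔ False = i
D ↔ D = i ↔ i = True
(((D → D) → D) ↔ C) ↔ (D ↔ D) = i ↔ True = i
(E ∨ E) ↔ ((((D → D) → D) ↔ C) ↔ (D ↔ D)) = False ↔ i = i

i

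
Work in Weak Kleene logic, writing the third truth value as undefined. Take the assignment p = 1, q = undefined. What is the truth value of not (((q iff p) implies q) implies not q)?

undefined

q iff p = undefined iff 1 = undefined
(q iff p) implies q = undefined implies undefined = undefined  [any arg is the third value ⇒ result is the third value]
not q = not undefined = undefined
((q iff p) implies q) implies not q = undefined implies undefined = undefined
not (((q iff p) implies q) implies not q) = not undefined = undefined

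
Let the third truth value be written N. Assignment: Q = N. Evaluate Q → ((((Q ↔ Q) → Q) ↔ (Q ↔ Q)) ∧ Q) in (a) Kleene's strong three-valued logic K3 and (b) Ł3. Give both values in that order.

N; 1

In Kleene's strong three-valued logic K3: Q ↔ Q = N ↔ N = N
(Q ↔ Q) → Q = N → N = N  [¬N ∨ N]
Q ↔ Q = N ↔ N = N
((Q ↔ Q) → Q) ↔ (Q ↔ Q) = N ↔ N = N
(((Q ↔ Q) → Q) ↔ (Q ↔ Q)) ∧ Q = N ∧ N = N
Q → ((((Q ↔ Q) → Q) ↔ (Q ↔ Q)) ∧ Q) = N → N = N
In Ł3: Q ↔ Q = N ↔ N = 1  [1 − |½−½|]
(Q ↔ Q) → Q = 1 → N = N
Q ↔ Q = N ↔ N = 1
((Q ↔ Q) → Q) ↔ (Q ↔ Q) = N ↔ 1 = N
(((Q ↔ Q) → Q) ↔ (Q ↔ Q)) ∧ Q = N ∧ N = N
Q → ((((Q ↔ Q) → Q) ↔ (Q ↔ Q)) ∧ Q) = N → N = 1
They differ because Kleene's strong three-valued logic K3 and Ł3 treat N differently under implication.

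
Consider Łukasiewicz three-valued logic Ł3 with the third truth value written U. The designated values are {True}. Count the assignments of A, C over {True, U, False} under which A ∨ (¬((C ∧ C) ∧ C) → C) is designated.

7

Of the 9 assignments, 7 give a value in {True}.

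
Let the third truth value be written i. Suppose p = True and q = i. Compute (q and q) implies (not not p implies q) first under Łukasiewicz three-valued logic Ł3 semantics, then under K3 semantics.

In Łukasiewicz three-valued logic Ł3: q and q = i and i = i
not p = not True = False
not not p = not False = True
not not p implies q = True implies i = i  [min(1, 1−1+½)]
(q and q) implies (not not p implies q) = i implies i = True
In K3: q and q = i and i = i
not p = not True = False
not not p = not False = True
not not p implies q = True implies i = i  [not True or i]
(q and q) implies (not not p implies q) = i implies i = i
They differ because Łukasiewicz three-valued logic Ł3 and K3 treat i differently under implication.

True; i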